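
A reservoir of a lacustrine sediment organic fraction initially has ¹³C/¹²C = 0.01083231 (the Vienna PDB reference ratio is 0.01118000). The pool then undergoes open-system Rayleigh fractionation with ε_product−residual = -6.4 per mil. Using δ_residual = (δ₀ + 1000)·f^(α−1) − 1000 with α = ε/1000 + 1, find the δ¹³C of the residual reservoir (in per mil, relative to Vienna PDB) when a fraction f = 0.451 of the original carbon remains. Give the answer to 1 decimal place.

δ₀ = (0.01083231/0.01118000 − 1)×1000 = (0.968901 − 1)×1000 = -31.099 per mil
α − 1 = ε/1000 = -0.0064
f^(α−1) = 0.451^(-0.0064) = 1.005109
δ_res = (-31.099 + 1000) × 1.005109 − 1000 = 973.851 − 1000 = -26.15 per mil

-26.1 per mil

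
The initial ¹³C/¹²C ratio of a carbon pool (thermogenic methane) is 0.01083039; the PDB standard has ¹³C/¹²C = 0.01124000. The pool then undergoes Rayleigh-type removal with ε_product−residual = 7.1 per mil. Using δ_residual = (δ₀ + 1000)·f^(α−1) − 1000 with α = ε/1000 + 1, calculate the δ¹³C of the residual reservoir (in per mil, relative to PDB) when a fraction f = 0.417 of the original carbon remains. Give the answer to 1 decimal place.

δ₀ = (0.01083039/0.01124000 − 1)×1000 = (0.963558 − 1)×1000 = -36.442 per mil
α − 1 = ε/1000 = 0.0071
f^(α−1) = 0.417^(0.0071) = 0.993809
δ_res = (-36.442 + 1000) × 0.993809 − 1000 = 957.593 − 1000 = -42.41 per mil

-42.4 per mil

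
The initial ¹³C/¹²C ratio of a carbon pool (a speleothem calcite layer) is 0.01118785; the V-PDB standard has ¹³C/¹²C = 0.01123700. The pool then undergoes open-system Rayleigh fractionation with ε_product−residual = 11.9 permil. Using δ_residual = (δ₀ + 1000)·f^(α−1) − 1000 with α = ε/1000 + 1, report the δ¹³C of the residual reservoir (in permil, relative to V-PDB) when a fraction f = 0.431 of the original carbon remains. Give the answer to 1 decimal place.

δ₀ = (0.01118785/0.01123700 − 1)×1000 = (0.995626 − 1)×1000 = -4.374 permil
α − 1 = ε/1000 = 0.0119
f^(α−1) = 0.431^(0.0119) = 0.990034
δ_res = (-4.374 + 1000) × 0.990034 − 1000 = 985.704 − 1000 = -14.30 permil

-14.3 permil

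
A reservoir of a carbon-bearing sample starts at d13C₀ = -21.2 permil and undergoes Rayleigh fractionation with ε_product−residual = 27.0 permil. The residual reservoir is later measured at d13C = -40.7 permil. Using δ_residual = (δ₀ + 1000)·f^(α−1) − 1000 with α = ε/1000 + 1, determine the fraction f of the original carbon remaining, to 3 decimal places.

α − 1 = ε/1000 = 0.0270
(δ_res + 1000)/(δ₀ + 1000) = (-40.7 + 1000)/(-21.2 + 1000) = 959.3/978.8 = 0.980078
f = 0.980078^(1/0.0270) = exp(ln(0.980078)/0.0270) = exp(-0.02012/0.0270)
f = exp(-0.7453) = 0.4746

0.475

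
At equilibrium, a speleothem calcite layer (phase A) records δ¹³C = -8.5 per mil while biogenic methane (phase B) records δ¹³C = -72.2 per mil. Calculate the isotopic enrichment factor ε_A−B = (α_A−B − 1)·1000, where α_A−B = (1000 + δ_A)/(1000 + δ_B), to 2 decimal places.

α_A−B = (1000 + -8.5) / (1000 + -72.2) = 991.5 / 927.8 = 1.068657
ε_A−B = (1.068657 − 1) × 1000 = 68.657 per mil
(The approximation ε ≈ δ_A − δ_B would give 63.7 per mil.)

68.66 per mil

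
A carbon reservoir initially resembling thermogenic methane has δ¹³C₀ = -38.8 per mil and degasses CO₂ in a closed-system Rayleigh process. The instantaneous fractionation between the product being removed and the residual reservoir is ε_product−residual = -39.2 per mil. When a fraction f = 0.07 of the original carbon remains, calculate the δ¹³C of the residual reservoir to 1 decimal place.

66.8 per mil

Rayleigh residual: δ_res = (δ₀ + 1000)·f^(α−1) − 1000
α = ε/1000 + 1 = 0.96080, so α − 1 = -0.03920
f^(α−1) = 0.07^(-0.03920) = 1.109870
δ_res = (-38.8 + 1000) × 1.109870 − 1000 = 1066.807 − 1000 = 66.81 per mil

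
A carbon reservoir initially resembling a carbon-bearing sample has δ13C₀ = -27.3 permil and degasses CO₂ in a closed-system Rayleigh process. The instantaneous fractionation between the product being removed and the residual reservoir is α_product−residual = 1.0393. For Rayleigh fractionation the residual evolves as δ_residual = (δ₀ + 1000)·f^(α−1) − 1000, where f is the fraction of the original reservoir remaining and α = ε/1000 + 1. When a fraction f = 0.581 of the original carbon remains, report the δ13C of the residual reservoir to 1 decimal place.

Rayleigh residual: δ_res = (δ₀ + 1000)·f^(α−1) − 1000
α − 1 = 0.03930
f^(α−1) = 0.581^(0.03930) = 0.978886
δ_res = (-27.3 + 1000) × 0.978886 − 1000 = 952.162 − 1000 = -47.84 permil

-47.8 permil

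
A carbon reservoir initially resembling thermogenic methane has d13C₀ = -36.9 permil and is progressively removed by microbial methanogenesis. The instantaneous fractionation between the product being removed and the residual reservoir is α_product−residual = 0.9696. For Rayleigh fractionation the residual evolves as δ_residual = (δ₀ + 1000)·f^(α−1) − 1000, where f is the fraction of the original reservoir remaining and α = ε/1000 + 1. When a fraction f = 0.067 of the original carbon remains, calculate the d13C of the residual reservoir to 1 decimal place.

Rayleigh residual: δ_res = (δ₀ + 1000)·f^(α−1) − 1000
α − 1 = -0.03040
f^(α−1) = 0.067^(-0.03040) = 1.085644
δ_res = (-36.9 + 1000) × 1.085644 − 1000 = 1045.583 − 1000 = 45.58 permil

45.6 permil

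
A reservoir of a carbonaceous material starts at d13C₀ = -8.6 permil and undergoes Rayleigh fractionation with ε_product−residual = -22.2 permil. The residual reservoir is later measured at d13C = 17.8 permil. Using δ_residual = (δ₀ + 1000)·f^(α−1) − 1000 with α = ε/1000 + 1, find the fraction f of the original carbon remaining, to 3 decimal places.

α − 1 = ε/1000 = -0.0222
(δ_res + 1000)/(δ₀ + 1000) = (17.8 + 1000)/(-8.6 + 1000) = 1017.8/991.4 = 1.026629
f = 1.026629^(1/-0.0222) = exp(ln(1.026629)/-0.0222) = exp(0.02628/-0.0222)
f = exp(-1.1838) = 0.3061

0.306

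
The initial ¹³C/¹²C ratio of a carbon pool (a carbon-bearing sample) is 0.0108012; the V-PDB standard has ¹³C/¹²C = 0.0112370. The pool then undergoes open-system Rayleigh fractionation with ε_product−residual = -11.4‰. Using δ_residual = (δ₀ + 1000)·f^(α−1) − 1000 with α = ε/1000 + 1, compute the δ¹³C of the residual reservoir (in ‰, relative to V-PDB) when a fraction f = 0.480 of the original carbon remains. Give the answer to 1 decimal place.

δ₀ = (0.0108012/0.0112370 − 1)×1000 = (0.961217 − 1)×1000 = -38.783‰
α − 1 = ε/1000 = -0.0114
f^(α−1) = 0.480^(-0.0114) = 1.008402
δ_res = (-38.783 + 1000) × 1.008402 − 1000 = 969.294 − 1000 = -30.71‰

-30.7‰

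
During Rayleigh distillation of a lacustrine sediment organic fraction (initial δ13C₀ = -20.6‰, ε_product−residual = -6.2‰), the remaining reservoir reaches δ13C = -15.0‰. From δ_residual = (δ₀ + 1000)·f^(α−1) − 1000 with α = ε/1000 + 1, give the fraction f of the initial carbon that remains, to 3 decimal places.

α − 1 = ε/1000 = -0.0062
(δ_res + 1000)/(δ₀ + 1000) = (-15.0 + 1000)/(-20.6 + 1000) = 985.0/979.4 = 1.005718
f = 1.005718^(1/-0.0062) = exp(ln(1.005718)/-0.0062) = exp(0.00570/-0.0062)
f = exp(-0.9196) = 0.3987

0.399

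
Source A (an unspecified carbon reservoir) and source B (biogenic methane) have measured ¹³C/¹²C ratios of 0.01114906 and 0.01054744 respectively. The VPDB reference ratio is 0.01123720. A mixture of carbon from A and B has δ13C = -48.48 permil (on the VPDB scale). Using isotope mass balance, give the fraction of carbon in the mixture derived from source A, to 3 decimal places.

0.241

δ_A = (0.01114906/0.01123720 − 1)×1000 = (0.992156 − 1)×1000 = -7.844 permil
δ_B = (0.01054744/0.01123720 − 1)×1000 = (0.938618 − 1)×1000 = -61.382 permil
f_A = (δ_mix − δ_B)/(δ_A − δ_B) = (-48.48 − (-61.382))/(-7.844 − (-61.382))
f_A = 12.902 / 53.538 = 0.2410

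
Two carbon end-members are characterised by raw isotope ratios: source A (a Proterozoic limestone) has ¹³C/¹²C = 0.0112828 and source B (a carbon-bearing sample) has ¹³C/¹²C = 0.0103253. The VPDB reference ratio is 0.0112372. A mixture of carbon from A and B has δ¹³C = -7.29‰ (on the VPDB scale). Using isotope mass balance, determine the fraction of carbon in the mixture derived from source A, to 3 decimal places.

δ_A = (0.0112828/0.0112372 − 1)×1000 = (1.004058 − 1)×1000 = 4.058‰
δ_B = (0.0103253/0.0112372 − 1)×1000 = (0.918850 − 1)×1000 = -81.150‰
f_A = (δ_mix − δ_B)/(δ_A − δ_B) = (-7.29 − (-81.150))/(4.058 − (-81.150))
f_A = 73.860 / 85.208 = 0.8668

0.867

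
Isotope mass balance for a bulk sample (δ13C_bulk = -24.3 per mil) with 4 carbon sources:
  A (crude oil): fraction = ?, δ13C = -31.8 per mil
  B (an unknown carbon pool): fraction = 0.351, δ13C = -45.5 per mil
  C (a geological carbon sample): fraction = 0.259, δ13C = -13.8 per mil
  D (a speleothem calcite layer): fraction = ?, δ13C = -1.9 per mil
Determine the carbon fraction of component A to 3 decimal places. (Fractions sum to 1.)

Let f_A and f_D be the unknown fractions; fractions sum to 1 so f_A + f_D = 0.390.
Mass balance: Σ fᵢ·δᵢ = δ_bulk ⇒ f_A·(-31.8) + f_D·(-1.9) = -24.3 − (-19.545) = -4.755
Substitute f_D = 0.390 − f_A:
f_A·(-31.8 − -1.9) = -4.755 − 0.390×(-1.9) = -4.014
f_A = -4.014 / -29.9 = 0.1343

0.134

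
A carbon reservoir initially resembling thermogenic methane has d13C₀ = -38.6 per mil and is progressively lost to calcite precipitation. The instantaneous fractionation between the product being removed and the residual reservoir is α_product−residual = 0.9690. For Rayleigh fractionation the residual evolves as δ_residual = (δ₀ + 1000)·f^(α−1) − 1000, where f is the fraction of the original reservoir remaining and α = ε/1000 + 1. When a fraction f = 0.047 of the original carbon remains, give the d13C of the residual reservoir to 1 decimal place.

Rayleigh residual: δ_res = (δ₀ + 1000)·f^(α−1) − 1000
α − 1 = -0.03100
f^(α−1) = 0.047^(-0.03100) = 1.099423
δ_res = (-38.6 + 1000) × 1.099423 − 1000 = 1056.986 − 1000 = 56.99 per mil

57.0 per mil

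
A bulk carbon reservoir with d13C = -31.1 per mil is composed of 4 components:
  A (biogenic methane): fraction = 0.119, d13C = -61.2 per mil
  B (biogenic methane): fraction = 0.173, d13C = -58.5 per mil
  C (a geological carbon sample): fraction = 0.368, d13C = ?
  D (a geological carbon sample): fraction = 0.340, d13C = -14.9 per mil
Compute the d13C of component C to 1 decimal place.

Isotope mass balance: δ_bulk = Σ fᵢ·δᵢ.
-31.1 = 0.119×(-61.2) + 0.173×(-58.5) + 0.368×δ_C + 0.340×(-14.9)
0.368·δ_C = -31.1 − (-22.469) = -8.631
δ_C = -8.631 / 0.368 = -23.45 per mil

-23.5 per mil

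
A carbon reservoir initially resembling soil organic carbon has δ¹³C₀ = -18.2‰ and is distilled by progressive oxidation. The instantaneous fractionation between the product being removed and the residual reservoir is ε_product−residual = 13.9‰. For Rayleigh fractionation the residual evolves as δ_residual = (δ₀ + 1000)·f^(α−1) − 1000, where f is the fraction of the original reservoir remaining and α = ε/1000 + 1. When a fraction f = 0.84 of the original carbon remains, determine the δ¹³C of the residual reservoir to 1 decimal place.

Rayleigh residual: δ_res = (δ₀ + 1000)·f^(α−1) − 1000
α = ε/1000 + 1 = 1.01390, so α − 1 = 0.01390
f^(α−1) = 0.84^(0.01390) = 0.997579
δ_res = (-18.2 + 1000) × 0.997579 − 1000 = 979.423 − 1000 = -20.58‰

-20.6‰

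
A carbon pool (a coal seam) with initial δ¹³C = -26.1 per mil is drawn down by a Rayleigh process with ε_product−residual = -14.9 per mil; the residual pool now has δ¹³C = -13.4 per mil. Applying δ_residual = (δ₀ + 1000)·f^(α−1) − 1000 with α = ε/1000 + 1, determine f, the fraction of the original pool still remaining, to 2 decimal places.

α − 1 = ε/1000 = -0.0149
(δ_res + 1000)/(δ₀ + 1000) = (-13.4 + 1000)/(-26.1 + 1000) = 986.6/973.9 = 1.013040
f = 1.013040^(1/-0.0149) = exp(ln(1.013040)/-0.0149) = exp(0.01296/-0.0149)
f = exp(-0.8695) = 0.4191

0.42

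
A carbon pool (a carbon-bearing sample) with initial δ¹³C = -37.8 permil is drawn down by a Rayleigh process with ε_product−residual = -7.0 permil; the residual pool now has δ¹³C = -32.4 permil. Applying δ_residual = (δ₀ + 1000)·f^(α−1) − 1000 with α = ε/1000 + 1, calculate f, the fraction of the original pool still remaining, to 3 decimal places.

α − 1 = ε/1000 = -0.0070
(δ_res + 1000)/(δ₀ + 1000) = (-32.4 + 1000)/(-37.8 + 1000) = 967.6/962.2 = 1.005612
f = 1.005612^(1/-0.0070) = exp(ln(1.005612)/-0.0070) = exp(0.00560/-0.0070)
f = exp(-0.7995) = 0.4496

0.450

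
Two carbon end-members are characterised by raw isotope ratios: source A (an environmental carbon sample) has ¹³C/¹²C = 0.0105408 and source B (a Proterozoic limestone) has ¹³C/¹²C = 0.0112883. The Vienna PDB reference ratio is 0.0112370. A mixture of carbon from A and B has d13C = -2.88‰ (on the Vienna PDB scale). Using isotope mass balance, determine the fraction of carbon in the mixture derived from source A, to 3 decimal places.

0.112

δ_A = (0.0105408/0.0112370 − 1)×1000 = (0.938044 − 1)×1000 = -61.956‰
δ_B = (0.0112883/0.0112370 − 1)×1000 = (1.004565 − 1)×1000 = 4.565‰
f_A = (δ_mix − δ_B)/(δ_A − δ_B) = (-2.88 − (4.565))/(-61.956 − (4.565))
f_A = -7.445 / -66.521 = 0.1119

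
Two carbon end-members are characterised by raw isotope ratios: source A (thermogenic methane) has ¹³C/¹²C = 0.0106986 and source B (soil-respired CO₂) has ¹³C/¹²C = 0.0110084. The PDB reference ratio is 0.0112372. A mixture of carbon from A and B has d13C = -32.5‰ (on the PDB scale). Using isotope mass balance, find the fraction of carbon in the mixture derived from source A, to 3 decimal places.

δ_A = (0.0106986/0.0112372 − 1)×1000 = (0.952070 − 1)×1000 = -47.930‰
δ_B = (0.0110084/0.0112372 − 1)×1000 = (0.979639 − 1)×1000 = -20.361‰
f_A = (δ_mix − δ_B)/(δ_A − δ_B) = (-32.5 − (-20.361))/(-47.930 − (-20.361))
f_A = -12.139 / -27.569 = 0.4403

0.440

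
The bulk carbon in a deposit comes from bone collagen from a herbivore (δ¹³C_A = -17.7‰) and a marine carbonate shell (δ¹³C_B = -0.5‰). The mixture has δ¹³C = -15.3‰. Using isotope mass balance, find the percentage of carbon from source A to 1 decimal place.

δ_mix = f_A·δ_A + (1 − f_A)·δ_B  ⇒  f_A = (δ_mix − δ_B)/(δ_A − δ_B)
f_A = (-15.3 − (-0.5)) / (-17.7 − (-0.5))
f_A = -14.8 / -17.2 = 0.8605

86.0%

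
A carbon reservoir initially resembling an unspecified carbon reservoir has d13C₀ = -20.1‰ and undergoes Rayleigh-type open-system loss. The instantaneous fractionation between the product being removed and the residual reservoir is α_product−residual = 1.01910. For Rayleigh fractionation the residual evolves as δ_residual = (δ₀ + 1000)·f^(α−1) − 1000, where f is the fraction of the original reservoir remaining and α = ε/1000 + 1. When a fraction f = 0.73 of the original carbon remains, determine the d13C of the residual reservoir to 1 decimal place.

Rayleigh residual: δ_res = (δ₀ + 1000)·f^(α−1) − 1000
α − 1 = 0.01910
f^(α−1) = 0.73^(0.01910) = 0.994007
δ_res = (-20.1 + 1000) × 0.994007 − 1000 = 974.028 − 1000 = -25.97‰

-26.0‰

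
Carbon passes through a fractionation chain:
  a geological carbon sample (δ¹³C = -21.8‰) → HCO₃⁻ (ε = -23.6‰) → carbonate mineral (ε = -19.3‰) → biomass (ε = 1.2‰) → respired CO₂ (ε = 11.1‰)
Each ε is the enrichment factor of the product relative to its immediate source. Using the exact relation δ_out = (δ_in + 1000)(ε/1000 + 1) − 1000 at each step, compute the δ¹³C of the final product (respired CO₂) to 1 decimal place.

-51.8‰

step 1: δ = (-21.80 + 1000)·(-23.6/1000 + 1) − 1000 = -44.89‰
step 2: δ = (-44.89 + 1000)·(-19.3/1000 + 1) − 1000 = -63.32‰
step 3: δ = (-63.32 + 1000)·(1.2/1000 + 1) − 1000 = -62.20‰
step 4: δ = (-62.20 + 1000)·(11.1/1000 + 1) − 1000 = -51.79‰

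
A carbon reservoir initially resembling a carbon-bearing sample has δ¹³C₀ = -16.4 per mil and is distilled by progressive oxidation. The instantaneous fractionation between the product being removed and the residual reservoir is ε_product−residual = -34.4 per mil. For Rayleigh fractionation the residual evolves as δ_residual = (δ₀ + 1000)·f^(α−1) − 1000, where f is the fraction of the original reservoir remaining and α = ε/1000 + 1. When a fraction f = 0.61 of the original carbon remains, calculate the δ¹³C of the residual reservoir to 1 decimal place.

Rayleigh residual: δ_res = (δ₀ + 1000)·f^(α−1) − 1000
α = ε/1000 + 1 = 0.96560, so α − 1 = -0.03440
f^(α−1) = 0.61^(-0.03440) = 1.017149
δ_res = (-16.4 + 1000) × 1.017149 − 1000 = 1000.468 − 1000 = 0.47 per mil

0.5 per mil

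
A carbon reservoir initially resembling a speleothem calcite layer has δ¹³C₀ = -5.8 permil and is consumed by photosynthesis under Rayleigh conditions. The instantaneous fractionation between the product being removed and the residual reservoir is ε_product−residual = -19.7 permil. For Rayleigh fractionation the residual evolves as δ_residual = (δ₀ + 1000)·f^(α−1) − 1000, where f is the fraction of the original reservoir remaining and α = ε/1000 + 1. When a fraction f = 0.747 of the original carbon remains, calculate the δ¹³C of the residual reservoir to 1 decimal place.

-0.1 permil

Rayleigh residual: δ_res = (δ₀ + 1000)·f^(α−1) − 1000
α = ε/1000 + 1 = 0.98030, so α − 1 = -0.01970
f^(α−1) = 0.747^(-0.01970) = 1.005763
δ_res = (-5.8 + 1000) × 1.005763 − 1000 = 999.929 − 1000 = -0.07 permil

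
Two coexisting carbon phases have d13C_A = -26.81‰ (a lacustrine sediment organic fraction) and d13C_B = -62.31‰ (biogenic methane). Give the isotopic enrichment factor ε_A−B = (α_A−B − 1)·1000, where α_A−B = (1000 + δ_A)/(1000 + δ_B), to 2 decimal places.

37.86‰

α_A−B = (1000 + -26.81) / (1000 + -62.31) = 973.19 / 937.69 = 1.037859
ε_A−B = (1.037859 − 1) × 1000 = 37.859‰
(The approximation ε ≈ δ_A − δ_B would give 35.50‰.)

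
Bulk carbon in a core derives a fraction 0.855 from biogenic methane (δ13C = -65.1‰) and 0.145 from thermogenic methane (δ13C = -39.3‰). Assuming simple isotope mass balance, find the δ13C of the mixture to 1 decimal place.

-61.4‰

δ_mix = f_A·δ_A + f_B·δ_B
δ_mix = 0.855 × (-65.1) + 0.145 × (-39.3)
δ_mix = -55.66 + -5.70 = -61.36‰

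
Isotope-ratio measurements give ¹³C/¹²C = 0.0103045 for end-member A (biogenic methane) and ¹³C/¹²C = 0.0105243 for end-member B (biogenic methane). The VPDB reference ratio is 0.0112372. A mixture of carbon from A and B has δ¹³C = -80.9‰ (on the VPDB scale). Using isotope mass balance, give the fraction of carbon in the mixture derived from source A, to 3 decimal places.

δ_A = (0.0103045/0.0112372 − 1)×1000 = (0.916999 − 1)×1000 = -83.001‰
δ_B = (0.0105243/0.0112372 − 1)×1000 = (0.936559 − 1)×1000 = -63.441‰
f_A = (δ_mix − δ_B)/(δ_A − δ_B) = (-80.9 − (-63.441))/(-83.001 − (-63.441))
f_A = -17.459 / -19.560 = 0.8926

0.893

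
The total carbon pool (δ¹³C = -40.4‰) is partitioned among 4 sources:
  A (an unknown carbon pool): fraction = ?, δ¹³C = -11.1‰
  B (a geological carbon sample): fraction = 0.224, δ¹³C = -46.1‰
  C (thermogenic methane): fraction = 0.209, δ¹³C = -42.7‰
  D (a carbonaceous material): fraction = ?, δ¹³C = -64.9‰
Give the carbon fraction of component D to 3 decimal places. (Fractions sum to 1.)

0.276

Let f_D and f_A be the unknown fractions; fractions sum to 1 so f_D + f_A = 0.567.
Mass balance: Σ fᵢ·δᵢ = δ_bulk ⇒ f_D·(-64.9) + f_A·(-11.1) = -40.4 − (-19.251) = -21.149
Substitute f_A = 0.567 − f_D:
f_D·(-64.9 − -11.1) = -21.149 − 0.567×(-11.1) = -14.856
f_D = -14.856 / -53.8 = 0.2761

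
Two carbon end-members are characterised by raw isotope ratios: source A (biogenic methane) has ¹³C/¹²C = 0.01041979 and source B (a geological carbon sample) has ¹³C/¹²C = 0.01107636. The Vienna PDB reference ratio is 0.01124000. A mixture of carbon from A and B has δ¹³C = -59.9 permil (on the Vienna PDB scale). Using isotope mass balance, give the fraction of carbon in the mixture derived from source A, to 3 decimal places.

0.776

δ_A = (0.01041979/0.01124000 − 1)×1000 = (0.927028 − 1)×1000 = -72.972 permil
δ_B = (0.01107636/0.01124000 − 1)×1000 = (0.985441 − 1)×1000 = -14.559 permil
f_A = (δ_mix − δ_B)/(δ_A − δ_B) = (-59.9 − (-14.559))/(-72.972 − (-14.559))
f_A = -45.341 / -58.414 = 0.7762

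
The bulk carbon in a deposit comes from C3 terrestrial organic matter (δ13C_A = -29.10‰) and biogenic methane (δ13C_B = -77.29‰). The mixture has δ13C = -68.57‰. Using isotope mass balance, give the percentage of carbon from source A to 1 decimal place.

δ_mix = f_A·δ_A + (1 − f_A)·δ_B  ⇒  f_A = (δ_mix − δ_B)/(δ_A − δ_B)
f_A = (-68.57 − (-77.29)) / (-29.10 − (-77.29))
f_A = 8.72 / 48.19 = 0.1810

18.1%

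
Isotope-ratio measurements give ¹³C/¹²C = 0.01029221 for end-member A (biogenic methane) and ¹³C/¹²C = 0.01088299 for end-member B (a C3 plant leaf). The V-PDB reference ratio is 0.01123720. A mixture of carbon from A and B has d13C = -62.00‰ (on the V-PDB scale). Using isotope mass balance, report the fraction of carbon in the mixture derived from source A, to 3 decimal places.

0.580

δ_A = (0.01029221/0.01123720 − 1)×1000 = (0.915905 − 1)×1000 = -84.095‰
δ_B = (0.01088299/0.01123720 − 1)×1000 = (0.968479 − 1)×1000 = -31.521‰
f_A = (δ_mix − δ_B)/(δ_A − δ_B) = (-62.00 − (-31.521))/(-84.095 − (-31.521))
f_A = -30.479 / -52.574 = 0.5797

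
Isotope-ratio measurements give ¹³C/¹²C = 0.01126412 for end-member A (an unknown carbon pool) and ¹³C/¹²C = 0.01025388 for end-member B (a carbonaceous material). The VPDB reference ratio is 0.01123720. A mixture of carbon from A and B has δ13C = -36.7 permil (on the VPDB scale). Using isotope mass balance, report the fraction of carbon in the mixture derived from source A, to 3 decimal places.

δ_A = (0.01126412/0.01123720 − 1)×1000 = (1.002396 − 1)×1000 = 2.396 permil
δ_B = (0.01025388/0.01123720 − 1)×1000 = (0.912494 − 1)×1000 = -87.506 permil
f_A = (δ_mix − δ_B)/(δ_A − δ_B) = (-36.7 − (-87.506))/(2.396 − (-87.506))
f_A = 50.806 / 89.901 = 0.5651

0.565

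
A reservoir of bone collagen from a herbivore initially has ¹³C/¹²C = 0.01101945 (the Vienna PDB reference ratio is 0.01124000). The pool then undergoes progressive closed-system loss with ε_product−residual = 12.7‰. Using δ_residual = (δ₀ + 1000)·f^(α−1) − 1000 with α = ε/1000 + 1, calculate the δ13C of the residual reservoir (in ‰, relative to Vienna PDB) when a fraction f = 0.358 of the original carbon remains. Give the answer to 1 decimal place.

δ₀ = (0.01101945/0.01124000 − 1)×1000 = (0.980378 − 1)×1000 = -19.622‰
α − 1 = ε/1000 = 0.0127
f^(α−1) = 0.358^(0.0127) = 0.987039
δ_res = (-19.622 + 1000) × 0.987039 − 1000 = 967.671 − 1000 = -32.33‰

-32.3‰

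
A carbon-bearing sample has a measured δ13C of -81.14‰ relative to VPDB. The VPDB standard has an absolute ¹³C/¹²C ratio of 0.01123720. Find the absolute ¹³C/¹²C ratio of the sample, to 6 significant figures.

R_sample = R_standard × (δ13C/1000 + 1)
R_sample = 0.01123720 × (-81.14/1000 + 1) = 0.01123720 × 0.918860
R_sample = 0.0103254

0.0103254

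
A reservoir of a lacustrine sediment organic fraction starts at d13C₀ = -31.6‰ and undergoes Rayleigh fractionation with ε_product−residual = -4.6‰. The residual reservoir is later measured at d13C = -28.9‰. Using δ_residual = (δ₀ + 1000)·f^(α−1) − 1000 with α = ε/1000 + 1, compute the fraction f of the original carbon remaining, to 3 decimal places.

0.546

α − 1 = ε/1000 = -0.0046
(δ_res + 1000)/(δ₀ + 1000) = (-28.9 + 1000)/(-31.6 + 1000) = 971.1/968.4 = 1.002788
f = 1.002788^(1/-0.0046) = exp(ln(1.002788)/-0.0046) = exp(0.00278/-0.0046)
f = exp(-0.6053) = 0.5459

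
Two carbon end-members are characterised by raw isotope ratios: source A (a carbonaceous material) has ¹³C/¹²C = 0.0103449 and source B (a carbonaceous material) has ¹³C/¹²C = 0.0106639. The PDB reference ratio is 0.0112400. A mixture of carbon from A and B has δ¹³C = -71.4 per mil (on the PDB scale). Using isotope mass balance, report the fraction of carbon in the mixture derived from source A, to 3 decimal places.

0.710

δ_A = (0.0103449/0.0112400 − 1)×1000 = (0.920365 − 1)×1000 = -79.635 per mil
δ_B = (0.0106639/0.0112400 − 1)×1000 = (0.948746 − 1)×1000 = -51.254 per mil
f_A = (δ_mix − δ_B)/(δ_A − δ_B) = (-71.4 − (-51.254))/(-79.635 − (-51.254))
f_A = -20.146 / -28.381 = 0.7098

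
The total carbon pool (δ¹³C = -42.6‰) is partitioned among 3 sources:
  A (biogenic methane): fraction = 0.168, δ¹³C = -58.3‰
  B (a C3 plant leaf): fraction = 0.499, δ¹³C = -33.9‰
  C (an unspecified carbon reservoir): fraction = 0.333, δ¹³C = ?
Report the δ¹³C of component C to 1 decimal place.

Isotope mass balance: δ_bulk = Σ fᵢ·δᵢ.
-42.6 = 0.168×(-58.3) + 0.499×(-33.9) + 0.333×δ_C
0.333·δ_C = -42.6 − (-26.710) = -15.890
δ_C = -15.890 / 0.333 = -47.72‰

-47.7‰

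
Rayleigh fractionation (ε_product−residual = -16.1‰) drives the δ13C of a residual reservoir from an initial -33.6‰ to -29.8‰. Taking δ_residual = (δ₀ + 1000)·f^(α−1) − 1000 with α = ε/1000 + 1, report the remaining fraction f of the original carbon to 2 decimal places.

0.78

α − 1 = ε/1000 = -0.0161
(δ_res + 1000)/(δ₀ + 1000) = (-29.8 + 1000)/(-33.6 + 1000) = 970.2/966.4 = 1.003932
f = 1.003932^(1/-0.0161) = exp(ln(1.003932)/-0.0161) = exp(0.00392/-0.0161)
f = exp(-0.2438) = 0.7837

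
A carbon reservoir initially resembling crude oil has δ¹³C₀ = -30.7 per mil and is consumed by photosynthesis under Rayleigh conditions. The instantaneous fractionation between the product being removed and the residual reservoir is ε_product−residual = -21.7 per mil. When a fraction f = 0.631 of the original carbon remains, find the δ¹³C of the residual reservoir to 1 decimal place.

Rayleigh residual: δ_res = (δ₀ + 1000)·f^(α−1) − 1000
α = ε/1000 + 1 = 0.97830, so α − 1 = -0.02170
f^(α−1) = 0.631^(-0.02170) = 1.010042
δ_res = (-30.7 + 1000) × 1.010042 − 1000 = 979.034 − 1000 = -20.97 per mil

-21.0 per mil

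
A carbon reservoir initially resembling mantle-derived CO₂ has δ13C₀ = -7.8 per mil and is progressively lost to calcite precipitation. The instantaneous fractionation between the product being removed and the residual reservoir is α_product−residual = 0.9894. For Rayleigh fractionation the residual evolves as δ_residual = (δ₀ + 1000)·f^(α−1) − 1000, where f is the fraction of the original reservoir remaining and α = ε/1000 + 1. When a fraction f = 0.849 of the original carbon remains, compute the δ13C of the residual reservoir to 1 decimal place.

-6.1 per mil

Rayleigh residual: δ_res = (δ₀ + 1000)·f^(α−1) − 1000
α − 1 = -0.01060
f^(α−1) = 0.849^(-0.01060) = 1.001737
δ_res = (-7.8 + 1000) × 1.001737 − 1000 = 993.923 − 1000 = -6.08 per mil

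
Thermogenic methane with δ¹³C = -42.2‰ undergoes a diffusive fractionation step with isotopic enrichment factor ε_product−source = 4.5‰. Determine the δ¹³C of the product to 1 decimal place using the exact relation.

-37.9‰

To first order, δ_product ≈ δ_source + ε = -37.7‰.
Exactly, δ_product = (δ_source + 1000)·(ε/1000 + 1) − 1000.
δ_product = (-42.2 + 1000) × (4.5/1000 + 1) − 1000
δ_product = -37.89‰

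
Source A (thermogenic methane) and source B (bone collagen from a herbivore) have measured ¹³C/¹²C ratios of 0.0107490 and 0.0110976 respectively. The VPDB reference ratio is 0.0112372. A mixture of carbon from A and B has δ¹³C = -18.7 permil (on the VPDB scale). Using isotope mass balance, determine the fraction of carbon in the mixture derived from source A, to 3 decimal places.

0.202

δ_A = (0.0107490/0.0112372 − 1)×1000 = (0.956555 − 1)×1000 = -43.445 permil
δ_B = (0.0110976/0.0112372 − 1)×1000 = (0.987577 − 1)×1000 = -12.423 permil
f_A = (δ_mix − δ_B)/(δ_A − δ_B) = (-18.7 − (-12.423))/(-43.445 − (-12.423))
f_A = -6.277 / -31.022 = 0.2023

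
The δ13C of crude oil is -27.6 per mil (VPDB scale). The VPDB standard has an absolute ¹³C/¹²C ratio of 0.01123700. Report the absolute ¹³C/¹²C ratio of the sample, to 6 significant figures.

0.0109269

R_sample = R_standard × (δ13C/1000 + 1)
R_sample = 0.01123700 × (-27.6/1000 + 1) = 0.01123700 × 0.972400
R_sample = 0.0109269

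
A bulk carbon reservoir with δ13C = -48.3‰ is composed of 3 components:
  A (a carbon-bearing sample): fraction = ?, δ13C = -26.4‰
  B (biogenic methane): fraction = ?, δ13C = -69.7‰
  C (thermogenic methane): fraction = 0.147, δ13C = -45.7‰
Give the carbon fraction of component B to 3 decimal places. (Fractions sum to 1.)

Let f_B and f_A be the unknown fractions; fractions sum to 1 so f_B + f_A = 0.853.
Mass balance: Σ fᵢ·δᵢ = δ_bulk ⇒ f_B·(-69.7) + f_A·(-26.4) = -48.3 − (-6.718) = -41.582
Substitute f_A = 0.853 − f_B:
f_B·(-69.7 − -26.4) = -41.582 − 0.853×(-26.4) = -19.063
f_B = -19.063 / -43.3 = 0.4403

0.440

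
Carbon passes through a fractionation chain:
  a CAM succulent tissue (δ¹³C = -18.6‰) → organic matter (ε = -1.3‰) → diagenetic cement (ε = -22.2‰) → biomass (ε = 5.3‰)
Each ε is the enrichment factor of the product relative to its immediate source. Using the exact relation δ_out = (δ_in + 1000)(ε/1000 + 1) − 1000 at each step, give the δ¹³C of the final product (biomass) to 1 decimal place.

step 1: δ = (-18.60 + 1000)·(-1.3/1000 + 1) − 1000 = -19.88‰
step 2: δ = (-19.88 + 1000)·(-22.2/1000 + 1) − 1000 = -41.63‰
step 3: δ = (-41.63 + 1000)·(5.3/1000 + 1) − 1000 = -36.56‰

-36.6‰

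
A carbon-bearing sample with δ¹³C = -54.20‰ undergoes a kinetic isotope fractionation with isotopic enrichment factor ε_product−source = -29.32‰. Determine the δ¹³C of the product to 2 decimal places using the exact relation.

-81.93‰

Exactly, δ_product = (δ_source + 1000)·(ε/1000 + 1) − 1000.
δ_product = (-54.20 + 1000) × (-29.32/1000 + 1) − 1000
δ_product = -81.931‰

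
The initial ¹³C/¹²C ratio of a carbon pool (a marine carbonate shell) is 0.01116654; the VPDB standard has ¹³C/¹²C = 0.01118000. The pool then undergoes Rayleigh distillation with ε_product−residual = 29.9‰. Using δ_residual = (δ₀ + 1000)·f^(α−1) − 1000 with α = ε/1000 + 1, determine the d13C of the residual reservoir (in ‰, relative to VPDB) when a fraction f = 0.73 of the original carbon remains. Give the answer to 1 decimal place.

δ₀ = (0.01116654/0.01118000 − 1)×1000 = (0.998796 − 1)×1000 = -1.204‰
α − 1 = ε/1000 = 0.0299
f^(α−1) = 0.73^(0.0299) = 0.990634
δ_res = (-1.204 + 1000) × 0.990634 − 1000 = 989.442 − 1000 = -10.56‰

-10.6‰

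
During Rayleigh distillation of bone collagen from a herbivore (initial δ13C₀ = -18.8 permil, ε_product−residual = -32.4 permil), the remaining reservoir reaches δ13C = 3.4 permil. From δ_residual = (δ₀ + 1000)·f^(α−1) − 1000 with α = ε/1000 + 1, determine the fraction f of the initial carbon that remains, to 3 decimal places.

α − 1 = ε/1000 = -0.0324
(δ_res + 1000)/(δ₀ + 1000) = (3.4 + 1000)/(-18.8 + 1000) = 1003.4/981.2 = 1.022625
f = 1.022625^(1/-0.0324) = exp(ln(1.022625)/-0.0324) = exp(0.02237/-0.0324)
f = exp(-0.6905) = 0.5013

0.501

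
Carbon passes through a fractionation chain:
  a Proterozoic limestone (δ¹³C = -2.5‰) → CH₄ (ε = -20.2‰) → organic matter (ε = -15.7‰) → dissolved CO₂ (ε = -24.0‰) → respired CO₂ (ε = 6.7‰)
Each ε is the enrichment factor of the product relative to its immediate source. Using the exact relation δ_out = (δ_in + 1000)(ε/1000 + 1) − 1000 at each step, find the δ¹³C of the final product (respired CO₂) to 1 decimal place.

-54.8‰

step 1: δ = (-2.50 + 1000)·(-20.2/1000 + 1) − 1000 = -22.65‰
step 2: δ = (-22.65 + 1000)·(-15.7/1000 + 1) − 1000 = -37.99‰
step 3: δ = (-37.99 + 1000)·(-24.0/1000 + 1) − 1000 = -61.08‰
step 4: δ = (-61.08 + 1000)·(6.7/1000 + 1) − 1000 = -54.79‰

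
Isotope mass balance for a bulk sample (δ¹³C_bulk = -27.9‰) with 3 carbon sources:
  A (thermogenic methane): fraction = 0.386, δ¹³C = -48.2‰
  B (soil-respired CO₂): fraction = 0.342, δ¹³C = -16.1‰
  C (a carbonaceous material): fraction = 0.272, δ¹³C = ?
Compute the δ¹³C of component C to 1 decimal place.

Isotope mass balance: δ_bulk = Σ fᵢ·δᵢ.
-27.9 = 0.386×(-48.2) + 0.342×(-16.1) + 0.272×δ_C
0.272·δ_C = -27.9 − (-24.111) = -3.789
δ_C = -3.789 / 0.272 = -13.93‰

-13.9‰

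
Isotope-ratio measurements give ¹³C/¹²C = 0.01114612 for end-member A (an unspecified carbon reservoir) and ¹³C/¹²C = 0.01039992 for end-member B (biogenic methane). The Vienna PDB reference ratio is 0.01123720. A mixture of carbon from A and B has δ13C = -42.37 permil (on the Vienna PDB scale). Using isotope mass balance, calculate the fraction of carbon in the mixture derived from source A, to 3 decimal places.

0.484

δ_A = (0.01114612/0.01123720 − 1)×1000 = (0.991895 − 1)×1000 = -8.105 permil
δ_B = (0.01039992/0.01123720 − 1)×1000 = (0.925490 − 1)×1000 = -74.510 permil
f_A = (δ_mix − δ_B)/(δ_A − δ_B) = (-42.37 − (-74.510))/(-8.105 − (-74.510))
f_A = 32.140 / 66.404 = 0.4840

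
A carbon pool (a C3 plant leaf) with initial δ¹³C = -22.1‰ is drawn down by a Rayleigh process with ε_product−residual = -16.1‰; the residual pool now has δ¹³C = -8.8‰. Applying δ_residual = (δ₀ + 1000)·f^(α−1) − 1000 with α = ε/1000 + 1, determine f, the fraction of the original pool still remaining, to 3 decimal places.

α − 1 = ε/1000 = -0.0161
(δ_res + 1000)/(δ₀ + 1000) = (-8.8 + 1000)/(-22.1 + 1000) = 991.2/977.9 = 1.013601
f = 1.013601^(1/-0.0161) = exp(ln(1.013601)/-0.0161) = exp(0.01351/-0.0161)
f = exp(-0.8391) = 0.4321

0.432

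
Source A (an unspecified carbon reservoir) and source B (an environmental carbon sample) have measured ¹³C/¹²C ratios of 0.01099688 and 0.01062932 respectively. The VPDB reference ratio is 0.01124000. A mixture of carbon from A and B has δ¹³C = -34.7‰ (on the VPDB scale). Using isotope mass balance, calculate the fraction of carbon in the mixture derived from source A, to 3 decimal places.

δ_A = (0.01099688/0.01124000 − 1)×1000 = (0.978370 − 1)×1000 = -21.630‰
δ_B = (0.01062932/0.01124000 − 1)×1000 = (0.945669 − 1)×1000 = -54.331‰
f_A = (δ_mix − δ_B)/(δ_A − δ_B) = (-34.7 − (-54.331))/(-21.630 − (-54.331))
f_A = 19.631 / 32.701 = 0.6003

0.600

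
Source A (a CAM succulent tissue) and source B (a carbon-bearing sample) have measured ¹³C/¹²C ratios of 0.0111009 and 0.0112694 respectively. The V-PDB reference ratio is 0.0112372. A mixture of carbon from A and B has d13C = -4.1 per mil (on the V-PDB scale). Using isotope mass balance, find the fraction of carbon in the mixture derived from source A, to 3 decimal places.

0.465

δ_A = (0.0111009/0.0112372 − 1)×1000 = (0.987871 − 1)×1000 = -12.129 per mil
δ_B = (0.0112694/0.0112372 − 1)×1000 = (1.002865 − 1)×1000 = 2.865 per mil
f_A = (δ_mix − δ_B)/(δ_A − δ_B) = (-4.1 − (2.865))/(-12.129 − (2.865))
f_A = -6.965 / -14.995 = 0.4645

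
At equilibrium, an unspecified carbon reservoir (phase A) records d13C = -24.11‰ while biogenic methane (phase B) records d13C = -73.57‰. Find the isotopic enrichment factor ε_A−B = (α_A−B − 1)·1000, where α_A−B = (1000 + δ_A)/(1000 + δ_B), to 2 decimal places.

α_A−B = (1000 + -24.11) / (1000 + -73.57) = 975.89 / 926.43 = 1.053388
ε_A−B = (1.053388 − 1) × 1000 = 53.388‰
(The approximation ε ≈ δ_A − δ_B would give 49.46‰.)

53.39‰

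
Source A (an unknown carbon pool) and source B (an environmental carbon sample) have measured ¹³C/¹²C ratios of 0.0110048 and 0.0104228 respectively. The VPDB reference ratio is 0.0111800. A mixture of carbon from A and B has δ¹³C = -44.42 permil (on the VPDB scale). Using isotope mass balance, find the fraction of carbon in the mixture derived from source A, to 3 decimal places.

δ_A = (0.0110048/0.0111800 − 1)×1000 = (0.984329 − 1)×1000 = -15.671 permil
δ_B = (0.0104228/0.0111800 − 1)×1000 = (0.932272 − 1)×1000 = -67.728 permil
f_A = (δ_mix − δ_B)/(δ_A − δ_B) = (-44.42 − (-67.728))/(-15.671 − (-67.728))
f_A = 23.308 / 52.057 = 0.4477

0.448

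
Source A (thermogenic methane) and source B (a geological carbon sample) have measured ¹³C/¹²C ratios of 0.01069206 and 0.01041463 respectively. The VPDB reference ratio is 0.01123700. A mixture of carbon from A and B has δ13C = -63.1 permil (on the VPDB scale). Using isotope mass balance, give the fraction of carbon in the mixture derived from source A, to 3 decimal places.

δ_A = (0.01069206/0.01123700 − 1)×1000 = (0.951505 − 1)×1000 = -48.495 permil
δ_B = (0.01041463/0.01123700 − 1)×1000 = (0.926816 − 1)×1000 = -73.184 permil
f_A = (δ_mix − δ_B)/(δ_A − δ_B) = (-63.1 − (-73.184))/(-48.495 − (-73.184))
f_A = 10.084 / 24.689 = 0.4084

0.408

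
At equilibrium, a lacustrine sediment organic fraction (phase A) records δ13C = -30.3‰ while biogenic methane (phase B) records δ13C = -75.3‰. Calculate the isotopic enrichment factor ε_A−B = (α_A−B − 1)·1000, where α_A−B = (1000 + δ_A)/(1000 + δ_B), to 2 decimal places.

α_A−B = (1000 + -30.3) / (1000 + -75.3) = 969.7 / 924.7 = 1.048664
ε_A−B = (1.048664 − 1) × 1000 = 48.664‰
(The approximation ε ≈ δ_A − δ_B would give 45.0‰.)

48.66‰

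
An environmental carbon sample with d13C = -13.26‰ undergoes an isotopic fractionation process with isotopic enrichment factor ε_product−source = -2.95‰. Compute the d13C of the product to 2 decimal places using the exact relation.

-16.17‰

To first order, δ_product ≈ δ_source + ε = -16.21‰.
Exactly, δ_product = (δ_source + 1000)·(ε/1000 + 1) − 1000.
δ_product = (-13.26 + 1000) × (-2.95/1000 + 1) − 1000
δ_product = -16.171‰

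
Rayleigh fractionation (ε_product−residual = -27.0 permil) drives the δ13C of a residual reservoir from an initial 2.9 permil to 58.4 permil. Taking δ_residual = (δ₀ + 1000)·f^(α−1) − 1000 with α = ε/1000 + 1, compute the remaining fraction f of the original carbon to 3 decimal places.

α − 1 = ε/1000 = -0.0270
(δ_res + 1000)/(δ₀ + 1000) = (58.4 + 1000)/(2.9 + 1000) = 1058.4/1002.9 = 1.055340
f = 1.055340^(1/-0.0270) = exp(ln(1.055340)/-0.0270) = exp(0.05386/-0.0270)
f = exp(-1.9949) = 0.1360

0.136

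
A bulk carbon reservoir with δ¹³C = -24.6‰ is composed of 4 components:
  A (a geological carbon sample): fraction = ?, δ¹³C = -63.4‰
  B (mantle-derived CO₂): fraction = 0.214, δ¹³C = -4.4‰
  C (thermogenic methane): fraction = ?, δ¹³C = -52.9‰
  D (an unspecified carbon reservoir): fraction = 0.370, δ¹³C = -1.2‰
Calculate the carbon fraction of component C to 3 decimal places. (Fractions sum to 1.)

Let f_C and f_A be the unknown fractions; fractions sum to 1 so f_C + f_A = 0.416.
Mass balance: Σ fᵢ·δᵢ = δ_bulk ⇒ f_C·(-52.9) + f_A·(-63.4) = -24.6 − (-1.386) = -23.214
Substitute f_A = 0.416 − f_C:
f_C·(-52.9 − -63.4) = -23.214 − 0.416×(-63.4) = 3.160
f_C = 3.160 / 10.5 = 0.3010

0.301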